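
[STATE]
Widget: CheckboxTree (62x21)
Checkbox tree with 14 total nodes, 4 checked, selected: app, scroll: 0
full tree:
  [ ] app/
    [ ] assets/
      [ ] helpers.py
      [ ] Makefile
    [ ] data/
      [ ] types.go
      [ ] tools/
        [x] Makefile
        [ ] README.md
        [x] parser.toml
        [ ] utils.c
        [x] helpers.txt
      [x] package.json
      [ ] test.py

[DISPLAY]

>[-] app/                                                     
   [ ] assets/                                                
     [ ] helpers.py                                           
     [ ] Makefile                                             
   [-] data/                                                  
     [ ] types.go                                             
     [-] tools/                                               
       [x] Makefile                                           
       [ ] README.md                                          
       [x] parser.toml                                        
       [ ] utils.c                                            
       [x] helpers.txt                                        
     [x] package.json                                         
     [ ] test.py                                              
                                                              
                                                              
                                                              
                                                              
                                                              
                                                              
                                                              


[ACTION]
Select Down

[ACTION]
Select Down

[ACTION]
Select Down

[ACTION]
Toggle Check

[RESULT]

 [-] app/                                                     
   [-] assets/                                                
     [ ] helpers.py                                           
>    [x] Makefile                                             
   [-] data/                                                  
     [ ] types.go                                             
     [-] tools/                                               
       [x] Makefile                                           
       [ ] README.md                                          
       [x] parser.toml                                        
       [ ] utils.c                                            
       [x] helpers.txt                                        
     [x] package.json                                         
     [ ] test.py                                              
                                                              
                                                              
                                                              
                                                              
                                                              
                                                              
                                                              


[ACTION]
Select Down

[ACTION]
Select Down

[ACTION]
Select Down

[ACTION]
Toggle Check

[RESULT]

 [-] app/                                                     
   [-] assets/                                                
     [ ] helpers.py                                           
     [x] Makefile                                             
   [-] data/                                                  
     [ ] types.go                                             
>    [x] tools/                                               
       [x] Makefile                                           
       [x] README.md                                          
       [x] parser.toml                                        
       [x] utils.c                                            
       [x] helpers.txt                                        
     [x] package.json                                         
     [ ] test.py                                              
                                                              
                                                              
                                                              
                                                              
                                                              
                                                              
                                                              


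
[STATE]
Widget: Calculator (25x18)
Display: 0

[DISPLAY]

                        0
┌───┬───┬───┬───┐        
│ 7 │ 8 │ 9 │ ÷ │        
├───┼───┼───┼───┤        
│ 4 │ 5 │ 6 │ × │        
├───┼───┼───┼───┤        
│ 1 │ 2 │ 3 │ - │        
├───┼───┼───┼───┤        
│ 0 │ . │ = │ + │        
├───┼───┼───┼───┤        
│ C │ MC│ MR│ M+│        
└───┴───┴───┴───┘        
                         
                         
                         
                         
                         
                         


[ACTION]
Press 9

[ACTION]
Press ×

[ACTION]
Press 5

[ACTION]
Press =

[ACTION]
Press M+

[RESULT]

                       45
┌───┬───┬───┬───┐        
│ 7 │ 8 │ 9 │ ÷ │        
├───┼───┼───┼───┤        
│ 4 │ 5 │ 6 │ × │        
├───┼───┼───┼───┤        
│ 1 │ 2 │ 3 │ - │        
├───┼───┼───┼───┤        
│ 0 │ . │ = │ + │        
├───┼───┼───┼───┤        
│ C │ MC│ MR│ M+│        
└───┴───┴───┴───┘        
                         
                         
                         
                         
                         
                         


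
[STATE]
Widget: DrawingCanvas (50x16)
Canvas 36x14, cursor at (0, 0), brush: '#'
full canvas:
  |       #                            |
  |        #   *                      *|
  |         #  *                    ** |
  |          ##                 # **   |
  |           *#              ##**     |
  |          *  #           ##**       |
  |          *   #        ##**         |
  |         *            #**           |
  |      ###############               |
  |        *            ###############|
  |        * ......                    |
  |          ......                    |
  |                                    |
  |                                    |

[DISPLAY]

+      #                                          
        #   *                      *              
         #  *                    **               
          ##                 # **                 
           *#              ##**                   
          *  #           ##**                     
          *   #        ##**                       
         *            #**                         
      ###############                             
        *            ###############              
        * ......                                  
          ......                                  
                                                  
                                                  
                                                  
                                                  


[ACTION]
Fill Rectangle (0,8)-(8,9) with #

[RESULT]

+      ###                                        
        ##  *                      *              
        ##  *                    **               
        ####                 # **                 
        ## *#              ##**                   
        ##*  #           ##**                     
        ##*   #        ##**                       
        ##            #**                         
      ###############                             
        *            ###############              
        * ......                                  
          ......                                  
                                                  
                                                  
                                                  
                                                  


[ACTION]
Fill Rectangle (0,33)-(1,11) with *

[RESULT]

+      ### ***********************                
        ## *********************** *              
        ##  *                    **               
        ####                 # **                 
        ## *#              ##**                   
        ##*  #           ##**                     
        ##*   #        ##**                       
        ##            #**                         
      ###############                             
        *            ###############              
        * ......                                  
          ......                                  
                                                  
                                                  
                                                  
                                                  


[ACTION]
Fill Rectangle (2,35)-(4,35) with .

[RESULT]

+      ### ***********************                
        ## *********************** *              
        ##  *                    **.              
        ####                 # **  .              
        ## *#              ##**    .              
        ##*  #           ##**                     
        ##*   #        ##**                       
        ##            #**                         
      ###############                             
        *            ###############              
        * ......                                  
          ......                                  
                                                  
                                                  
                                                  
                                                  


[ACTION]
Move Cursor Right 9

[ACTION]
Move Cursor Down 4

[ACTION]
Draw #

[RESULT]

       ### ***********************                
        ## *********************** *              
        ##  *                    **.              
        ####                 # **  .              
        ## *#              ##**    .              
        ##*  #           ##**                     
        ##*   #        ##**                       
        ##            #**                         
      ###############                             
        *            ###############              
        * ......                                  
          ......                                  
                                                  
                                                  
                                                  
                                                  


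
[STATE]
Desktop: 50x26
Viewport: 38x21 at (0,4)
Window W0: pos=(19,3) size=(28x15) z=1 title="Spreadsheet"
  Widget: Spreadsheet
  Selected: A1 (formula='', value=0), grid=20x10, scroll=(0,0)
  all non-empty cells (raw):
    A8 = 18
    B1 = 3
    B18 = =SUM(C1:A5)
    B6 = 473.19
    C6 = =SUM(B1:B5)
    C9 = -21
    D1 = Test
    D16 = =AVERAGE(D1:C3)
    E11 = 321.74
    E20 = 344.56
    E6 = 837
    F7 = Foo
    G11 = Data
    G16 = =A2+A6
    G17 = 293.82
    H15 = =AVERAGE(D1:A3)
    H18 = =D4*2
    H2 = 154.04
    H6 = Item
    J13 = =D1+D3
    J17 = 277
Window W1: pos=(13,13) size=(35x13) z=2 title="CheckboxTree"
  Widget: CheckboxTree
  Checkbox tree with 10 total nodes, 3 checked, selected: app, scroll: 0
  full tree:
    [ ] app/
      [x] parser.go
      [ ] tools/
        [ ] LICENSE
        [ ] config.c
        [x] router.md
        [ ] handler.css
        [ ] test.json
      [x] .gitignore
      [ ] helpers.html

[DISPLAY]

                   ┃ Spreadsheet      
                   ┠──────────────────
                   ┃A1:               
                   ┃       A       B  
                   ┃------------------
                   ┃  1      [0]      
                   ┃  2        0      
                   ┃  3        0      
                   ┃  4        0      
             ┏━━━━━━━━━━━━━━━━━━━━━━━━
             ┃ CheckboxTree           
             ┠────────────────────────
             ┃>[-] app/               
             ┃   [x] parser.go        
             ┃   [-] tools/           
             ┃     [ ] LICENSE        
             ┃     [ ] config.c       
             ┃     [x] router.md      
             ┃     [ ] handler.css    
             ┃     [ ] test.json      
             ┃   [x] .gitignore       


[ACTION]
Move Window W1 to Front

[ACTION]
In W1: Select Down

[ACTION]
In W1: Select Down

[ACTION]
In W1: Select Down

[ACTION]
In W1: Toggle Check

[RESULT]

                   ┃ Spreadsheet      
                   ┠──────────────────
                   ┃A1:               
                   ┃       A       B  
                   ┃------------------
                   ┃  1      [0]      
                   ┃  2        0      
                   ┃  3        0      
                   ┃  4        0      
             ┏━━━━━━━━━━━━━━━━━━━━━━━━
             ┃ CheckboxTree           
             ┠────────────────────────
             ┃ [-] app/               
             ┃   [x] parser.go        
             ┃   [-] tools/           
             ┃>    [x] LICENSE        
             ┃     [ ] config.c       
             ┃     [x] router.md      
             ┃     [ ] handler.css    
             ┃     [ ] test.json      
             ┃   [x] .gitignore       


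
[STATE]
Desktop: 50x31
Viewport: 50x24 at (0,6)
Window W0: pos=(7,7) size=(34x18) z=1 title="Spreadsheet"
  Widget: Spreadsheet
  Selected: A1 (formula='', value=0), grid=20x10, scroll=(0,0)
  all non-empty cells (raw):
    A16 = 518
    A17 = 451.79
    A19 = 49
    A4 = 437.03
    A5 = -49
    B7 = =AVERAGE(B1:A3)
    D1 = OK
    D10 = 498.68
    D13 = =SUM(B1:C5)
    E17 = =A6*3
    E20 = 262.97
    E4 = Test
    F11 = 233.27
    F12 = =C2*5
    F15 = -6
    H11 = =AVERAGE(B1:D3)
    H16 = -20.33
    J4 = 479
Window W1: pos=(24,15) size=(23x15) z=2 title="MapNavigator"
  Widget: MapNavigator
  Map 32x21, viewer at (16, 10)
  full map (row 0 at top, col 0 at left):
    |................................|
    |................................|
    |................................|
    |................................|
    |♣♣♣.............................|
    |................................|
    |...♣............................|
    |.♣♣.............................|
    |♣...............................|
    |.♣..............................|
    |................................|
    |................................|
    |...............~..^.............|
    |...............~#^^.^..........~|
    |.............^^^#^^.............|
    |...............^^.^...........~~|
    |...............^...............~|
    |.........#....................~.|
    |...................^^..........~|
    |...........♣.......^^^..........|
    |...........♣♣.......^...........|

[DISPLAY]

                                                  
       ┏━━━━━━━━━━━━━━━━━━━━━━━━━━━━━━━━┓         
       ┃ Spreadsheet                    ┃         
       ┠────────────────────────────────┨         
       ┃A1:                             ┃         
       ┃       A       B       C       D┃         
       ┃--------------------------------┃         
       ┃  1      [0]       0       0OK  ┃         
       ┃  2        0       0       0    ┃         
       ┃  3        0    ┏━━━━━━━━━━━━━━━━━━━━━┓   
       ┃  4   437.03    ┃ MapNavigator        ┃   
       ┃  5      -49    ┠─────────────────────┨   
       ┃  6        0    ┃.....................┃   
       ┃  7        0    ┃.....................┃   
       ┃  8        0    ┃.....................┃   
       ┃  9        0    ┃.....................┃   
       ┃ 10        0    ┃.....................┃   
       ┃ 11        0    ┃..........@..........┃   
       ┗━━━━━━━━━━━━━━━━┃.....................┃   
                        ┃.........~..^........┃   
                        ┃.........~#^^.^......┃   
                        ┃.......^^^#^^........┃   
                        ┃.........^^.^........┃   
                        ┗━━━━━━━━━━━━━━━━━━━━━┛   


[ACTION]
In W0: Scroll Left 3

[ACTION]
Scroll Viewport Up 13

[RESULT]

                                                  
                                                  
                                                  
                                                  
                                                  
                                                  
                                                  
       ┏━━━━━━━━━━━━━━━━━━━━━━━━━━━━━━━━┓         
       ┃ Spreadsheet                    ┃         
       ┠────────────────────────────────┨         
       ┃A1:                             ┃         
       ┃       A       B       C       D┃         
       ┃--------------------------------┃         
       ┃  1      [0]       0       0OK  ┃         
       ┃  2        0       0       0    ┃         
       ┃  3        0    ┏━━━━━━━━━━━━━━━━━━━━━┓   
       ┃  4   437.03    ┃ MapNavigator        ┃   
       ┃  5      -49    ┠─────────────────────┨   
       ┃  6        0    ┃.....................┃   
       ┃  7        0    ┃.....................┃   
       ┃  8        0    ┃.....................┃   
       ┃  9        0    ┃.....................┃   
       ┃ 10        0    ┃.....................┃   
       ┃ 11        0    ┃..........@..........┃   


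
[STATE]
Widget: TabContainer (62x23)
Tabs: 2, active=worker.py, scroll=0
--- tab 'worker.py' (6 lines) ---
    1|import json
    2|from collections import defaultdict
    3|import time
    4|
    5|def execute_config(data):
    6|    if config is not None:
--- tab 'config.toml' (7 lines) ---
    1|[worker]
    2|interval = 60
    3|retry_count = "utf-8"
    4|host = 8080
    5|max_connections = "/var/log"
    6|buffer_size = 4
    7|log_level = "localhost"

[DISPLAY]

[worker.py]│ config.toml                                      
──────────────────────────────────────────────────────────────
import json                                                   
from collections import defaultdict                           
import time                                                   
                                                              
def execute_config(data):                                     
    if config is not None:                                    
                                                              
                                                              
                                                              
                                                              
                                                              
                                                              
                                                              
                                                              
                                                              
                                                              
                                                              
                                                              
                                                              
                                                              
                                                              


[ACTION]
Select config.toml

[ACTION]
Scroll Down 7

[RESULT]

 worker.py │[config.toml]                                     
──────────────────────────────────────────────────────────────
log_level = "localhost"                                       
                                                              
                                                              
                                                              
                                                              
                                                              
                                                              
                                                              
                                                              
                                                              
                                                              
                                                              
                                                              
                                                              
                                                              
                                                              
                                                              
                                                              
                                                              
                                                              
                                                              


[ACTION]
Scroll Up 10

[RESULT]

 worker.py │[config.toml]                                     
──────────────────────────────────────────────────────────────
[worker]                                                      
interval = 60                                                 
retry_count = "utf-8"                                         
host = 8080                                                   
max_connections = "/var/log"                                  
buffer_size = 4                                               
log_level = "localhost"                                       
                                                              
                                                              
                                                              
                                                              
                                                              
                                                              
                                                              
                                                              
                                                              
                                                              
                                                              
                                                              
                                                              
                                                              


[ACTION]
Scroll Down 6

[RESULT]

 worker.py │[config.toml]                                     
──────────────────────────────────────────────────────────────
log_level = "localhost"                                       
                                                              
                                                              
                                                              
                                                              
                                                              
                                                              
                                                              
                                                              
                                                              
                                                              
                                                              
                                                              
                                                              
                                                              
                                                              
                                                              
                                                              
                                                              
                                                              
                                                              


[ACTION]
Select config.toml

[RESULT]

 worker.py │[config.toml]                                     
──────────────────────────────────────────────────────────────
[worker]                                                      
interval = 60                                                 
retry_count = "utf-8"                                         
host = 8080                                                   
max_connections = "/var/log"                                  
buffer_size = 4                                               
log_level = "localhost"                                       
                                                              
                                                              
                                                              
                                                              
                                                              
                                                              
                                                              
                                                              
                                                              
                                                              
                                                              
                                                              
                                                              
                                                              


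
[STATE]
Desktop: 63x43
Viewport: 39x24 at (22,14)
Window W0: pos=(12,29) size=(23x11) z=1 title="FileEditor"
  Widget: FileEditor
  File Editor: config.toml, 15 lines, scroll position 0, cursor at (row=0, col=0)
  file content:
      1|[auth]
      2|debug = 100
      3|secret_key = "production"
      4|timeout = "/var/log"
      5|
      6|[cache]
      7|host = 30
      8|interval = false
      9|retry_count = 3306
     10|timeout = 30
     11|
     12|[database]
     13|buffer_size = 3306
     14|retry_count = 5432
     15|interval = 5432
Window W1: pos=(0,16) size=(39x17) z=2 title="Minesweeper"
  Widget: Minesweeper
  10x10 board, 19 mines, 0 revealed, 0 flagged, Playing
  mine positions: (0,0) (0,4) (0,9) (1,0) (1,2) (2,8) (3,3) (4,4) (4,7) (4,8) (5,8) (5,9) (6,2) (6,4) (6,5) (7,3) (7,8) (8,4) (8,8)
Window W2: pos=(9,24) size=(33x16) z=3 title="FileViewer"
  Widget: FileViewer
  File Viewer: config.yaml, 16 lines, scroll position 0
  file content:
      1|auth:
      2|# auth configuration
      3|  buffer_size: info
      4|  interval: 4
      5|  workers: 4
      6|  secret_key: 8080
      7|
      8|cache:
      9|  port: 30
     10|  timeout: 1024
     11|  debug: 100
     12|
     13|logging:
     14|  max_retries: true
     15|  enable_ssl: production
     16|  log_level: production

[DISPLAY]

                                       
                                       
━━━━━━━━━━━━━━━━┓                      
                ┃                      
────────────────┨                      
                ┃                      
                ┃                      
                ┃                      
                ┃                      
                ┃                      
━━━━━━━━━━━━━━━━━━━┓                   
                   ┃                   
───────────────────┨                   
                  ▲┃                   
guration          █┃                   
e: info           ░┃                   
4                 ░┃                   
                  ░┃                   
: 8080            ░┃                   
                  ░┃                   
                  ░┃                   
                  ░┃                   
024               ░┃                   
                  ░┃                   


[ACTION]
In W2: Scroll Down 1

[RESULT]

                                       
                                       
━━━━━━━━━━━━━━━━┓                      
                ┃                      
────────────────┨                      
                ┃                      
                ┃                      
                ┃                      
                ┃                      
                ┃                      
━━━━━━━━━━━━━━━━━━━┓                   
                   ┃                   
───────────────────┨                   
guration          ▲┃                   
e: info           ░┃                   
4                 ░┃                   
                  █┃                   
: 8080            ░┃                   
                  ░┃                   
                  ░┃                   
                  ░┃                   
024               ░┃                   
                  ░┃                   
                  ░┃                   


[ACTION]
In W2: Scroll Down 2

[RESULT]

                                       
                                       
━━━━━━━━━━━━━━━━┓                      
                ┃                      
────────────────┨                      
                ┃                      
                ┃                      
                ┃                      
                ┃                      
                ┃                      
━━━━━━━━━━━━━━━━━━━┓                   
                   ┃                   
───────────────────┨                   
4                 ▲┃                   
                  ░┃                   
: 8080            ░┃                   
                  ░┃                   
                  ░┃                   
                  ░┃                   
024               ░┃                   
                  ░┃                   
                  █┃                   
                  ░┃                   
s: true           ░┃                   


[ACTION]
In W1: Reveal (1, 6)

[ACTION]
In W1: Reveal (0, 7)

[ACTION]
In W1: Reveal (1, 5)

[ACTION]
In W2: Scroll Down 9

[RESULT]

                                       
                                       
━━━━━━━━━━━━━━━━┓                      
                ┃                      
────────────────┨                      
                ┃                      
                ┃                      
                ┃                      
                ┃                      
                ┃                      
━━━━━━━━━━━━━━━━━━━┓                   
                   ┃                   
───────────────────┨                   
                  ▲┃                   
: 8080            ░┃                   
                  ░┃                   
                  ░┃                   
                  ░┃                   
024               ░┃                   
                  ░┃                   
                  ░┃                   
                  ░┃                   
s: true           ░┃                   
: production      █┃                   


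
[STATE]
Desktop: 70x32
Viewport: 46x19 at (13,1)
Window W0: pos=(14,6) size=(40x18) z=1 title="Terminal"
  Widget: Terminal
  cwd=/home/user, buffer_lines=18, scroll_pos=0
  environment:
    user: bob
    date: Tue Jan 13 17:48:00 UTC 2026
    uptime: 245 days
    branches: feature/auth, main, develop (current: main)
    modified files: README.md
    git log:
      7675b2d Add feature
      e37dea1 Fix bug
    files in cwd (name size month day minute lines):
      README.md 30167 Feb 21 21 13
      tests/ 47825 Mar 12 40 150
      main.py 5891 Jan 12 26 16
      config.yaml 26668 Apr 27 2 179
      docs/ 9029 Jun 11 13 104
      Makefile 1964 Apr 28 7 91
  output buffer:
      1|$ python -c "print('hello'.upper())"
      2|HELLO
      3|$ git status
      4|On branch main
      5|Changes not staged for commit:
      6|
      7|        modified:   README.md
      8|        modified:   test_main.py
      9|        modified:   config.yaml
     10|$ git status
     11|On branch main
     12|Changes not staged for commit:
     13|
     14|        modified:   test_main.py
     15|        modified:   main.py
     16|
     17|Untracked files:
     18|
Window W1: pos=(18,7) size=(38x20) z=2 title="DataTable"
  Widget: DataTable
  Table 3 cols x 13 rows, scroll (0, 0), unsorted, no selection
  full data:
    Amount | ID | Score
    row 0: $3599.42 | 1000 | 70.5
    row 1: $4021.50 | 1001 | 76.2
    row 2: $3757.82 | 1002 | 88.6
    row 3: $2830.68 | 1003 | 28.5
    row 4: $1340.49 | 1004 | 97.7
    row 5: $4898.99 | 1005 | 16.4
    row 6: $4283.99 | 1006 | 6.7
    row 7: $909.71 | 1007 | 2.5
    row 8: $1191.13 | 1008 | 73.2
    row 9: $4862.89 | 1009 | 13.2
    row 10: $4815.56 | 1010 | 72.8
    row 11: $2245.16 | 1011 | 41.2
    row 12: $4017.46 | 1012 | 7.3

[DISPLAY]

                                              
                                              
                                              
                                              
                                              
 ┏━━━━━━━━━━━━━━━━━━━━━━━━━━━━━━━━━━━━━━┓     
 ┃ Te┏━━━━━━━━━━━━━━━━━━━━━━━━━━━━━━━━━━━━┓   
 ┠───┃ DataTable                          ┃   
 ┃$ p┠────────────────────────────────────┨   
 ┃HEL┃Amount  │ID  │Score                 ┃   
 ┃$ g┃────────┼────┼─────                 ┃   
 ┃On ┃$3599.42│1000│70.5                  ┃   
 ┃Cha┃$4021.50│1001│76.2                  ┃   
 ┃   ┃$3757.82│1002│88.6                  ┃   
 ┃   ┃$2830.68│1003│28.5                  ┃   
 ┃   ┃$1340.49│1004│97.7                  ┃   
 ┃   ┃$4898.99│1005│16.4                  ┃   
 ┃$ g┃$4283.99│1006│6.7                   ┃   
 ┃On ┃$909.71 │1007│2.5                   ┃   


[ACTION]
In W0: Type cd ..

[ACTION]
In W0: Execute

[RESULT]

                                              
                                              
                                              
                                              
                                              
 ┏━━━━━━━━━━━━━━━━━━━━━━━━━━━━━━━━━━━━━━┓     
 ┃ Te┏━━━━━━━━━━━━━━━━━━━━━━━━━━━━━━━━━━━━┓   
 ┠───┃ DataTable                          ┃   
 ┃   ┠────────────────────────────────────┨   
 ┃   ┃Amount  │ID  │Score                 ┃   
 ┃$ g┃────────┼────┼─────                 ┃   
 ┃On ┃$3599.42│1000│70.5                  ┃   
 ┃Cha┃$4021.50│1001│76.2                  ┃   
 ┃   ┃$3757.82│1002│88.6                  ┃   
 ┃   ┃$2830.68│1003│28.5                  ┃   
 ┃   ┃$1340.49│1004│97.7                  ┃   
 ┃   ┃$4898.99│1005│16.4                  ┃   
 ┃Unt┃$4283.99│1006│6.7                   ┃   
 ┃   ┃$909.71 │1007│2.5                   ┃   


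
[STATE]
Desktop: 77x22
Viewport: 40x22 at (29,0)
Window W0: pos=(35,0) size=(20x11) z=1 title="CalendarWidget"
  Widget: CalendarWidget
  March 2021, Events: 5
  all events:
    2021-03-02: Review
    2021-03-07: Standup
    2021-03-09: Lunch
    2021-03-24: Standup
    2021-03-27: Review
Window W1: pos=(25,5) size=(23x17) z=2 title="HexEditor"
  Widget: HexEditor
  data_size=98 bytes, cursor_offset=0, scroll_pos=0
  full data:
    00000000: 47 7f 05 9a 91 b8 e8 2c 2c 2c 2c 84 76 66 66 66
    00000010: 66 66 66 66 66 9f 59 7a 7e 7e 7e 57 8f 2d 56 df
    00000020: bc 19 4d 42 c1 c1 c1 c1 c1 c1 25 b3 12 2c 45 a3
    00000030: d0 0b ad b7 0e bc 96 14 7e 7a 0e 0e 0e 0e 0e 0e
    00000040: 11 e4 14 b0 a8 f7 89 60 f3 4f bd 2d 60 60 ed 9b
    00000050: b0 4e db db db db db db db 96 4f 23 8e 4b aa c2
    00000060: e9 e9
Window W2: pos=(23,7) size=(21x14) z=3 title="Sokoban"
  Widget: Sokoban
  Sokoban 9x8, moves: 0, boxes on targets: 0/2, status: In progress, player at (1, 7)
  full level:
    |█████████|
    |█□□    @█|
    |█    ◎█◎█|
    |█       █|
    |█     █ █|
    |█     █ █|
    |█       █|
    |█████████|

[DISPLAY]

      ┏━━━━━━━━━━━━━━━━━━┓              
      ┃ CalendarWidget   ┃              
      ┠──────────────────┨              
      ┃    March 2021    ┃              
      ┃Mo Tu We Th Fr Sa ┃              
━━━━━━━━━━━━━━━━━━┓  5  6┃              
xEditor           ┃ 12 13┃              
━━━━━━━━━━━━━━┓───┨19 20 ┃              
ban           ┃ 9a┃ 26 27┃              
──────────────┨ 66┃      ┃              
████          ┃ 42┃━━━━━━┛              
  @█          ┃ b7┃                     
◎█◎█          ┃ b0┃                     
   █          ┃ db┃                     
 █ █          ┃   ┃                     
 █ █          ┃   ┃                     
   █          ┃   ┃                     
████          ┃   ┃                     
: 0  0/2      ┃   ┃                     
              ┃   ┃                     
━━━━━━━━━━━━━━┛   ┃                     
━━━━━━━━━━━━━━━━━━┛                     


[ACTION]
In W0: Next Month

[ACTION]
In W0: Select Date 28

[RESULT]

      ┏━━━━━━━━━━━━━━━━━━┓              
      ┃ CalendarWidget   ┃              
      ┠──────────────────┨              
      ┃    April 2021    ┃              
      ┃Mo Tu We Th Fr Sa ┃              
━━━━━━━━━━━━━━━━━━┓ 2  3 ┃              
xEditor           ┃ 9 10 ┃              
━━━━━━━━━━━━━━┓───┨16 17 ┃              
ban           ┃ 9a┃23 24 ┃              
──────────────┨ 66┃9 30  ┃              
████          ┃ 42┃━━━━━━┛              
  @█          ┃ b7┃                     
◎█◎█          ┃ b0┃                     
   █          ┃ db┃                     
 █ █          ┃   ┃                     
 █ █          ┃   ┃                     
   █          ┃   ┃                     
████          ┃   ┃                     
: 0  0/2      ┃   ┃                     
              ┃   ┃                     
━━━━━━━━━━━━━━┛   ┃                     
━━━━━━━━━━━━━━━━━━┛                     


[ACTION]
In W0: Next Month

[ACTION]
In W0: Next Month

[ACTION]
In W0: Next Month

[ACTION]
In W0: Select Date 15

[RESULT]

      ┏━━━━━━━━━━━━━━━━━━┓              
      ┃ CalendarWidget   ┃              
      ┠──────────────────┨              
      ┃    July 2021     ┃              
      ┃Mo Tu We Th Fr Sa ┃              
━━━━━━━━━━━━━━━━━━┓ 2  3 ┃              
xEditor           ┃ 9 10 ┃              
━━━━━━━━━━━━━━┓───┨] 16 1┃              
ban           ┃ 9a┃23 24 ┃              
──────────────┨ 66┃30 31 ┃              
████          ┃ 42┃━━━━━━┛              
  @█          ┃ b7┃                     
◎█◎█          ┃ b0┃                     
   █          ┃ db┃                     
 █ █          ┃   ┃                     
 █ █          ┃   ┃                     
   █          ┃   ┃                     
████          ┃   ┃                     
: 0  0/2      ┃   ┃                     
              ┃   ┃                     
━━━━━━━━━━━━━━┛   ┃                     
━━━━━━━━━━━━━━━━━━┛                     
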